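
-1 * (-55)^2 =-3025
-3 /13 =-0.23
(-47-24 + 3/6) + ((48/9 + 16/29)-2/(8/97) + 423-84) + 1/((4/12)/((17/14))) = 618203/2436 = 253.78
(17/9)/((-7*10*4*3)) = -17/7560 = -0.00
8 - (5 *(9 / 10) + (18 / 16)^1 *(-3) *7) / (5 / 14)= 1231 / 20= 61.55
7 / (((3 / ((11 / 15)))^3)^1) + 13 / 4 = 1221893 / 364500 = 3.35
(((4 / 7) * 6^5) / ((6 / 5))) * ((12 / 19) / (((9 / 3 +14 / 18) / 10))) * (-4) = -55987200 / 2261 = -24762.14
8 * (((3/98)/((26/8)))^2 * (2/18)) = 32/405769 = 0.00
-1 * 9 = -9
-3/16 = -0.19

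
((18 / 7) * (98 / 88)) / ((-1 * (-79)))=63 / 1738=0.04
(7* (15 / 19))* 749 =78645 / 19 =4139.21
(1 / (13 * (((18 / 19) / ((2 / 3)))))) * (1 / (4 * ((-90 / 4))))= -19 / 31590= -0.00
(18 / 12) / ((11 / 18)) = 27 / 11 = 2.45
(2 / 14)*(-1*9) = -9 / 7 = -1.29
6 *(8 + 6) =84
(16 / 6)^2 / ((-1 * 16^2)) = -1 / 36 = -0.03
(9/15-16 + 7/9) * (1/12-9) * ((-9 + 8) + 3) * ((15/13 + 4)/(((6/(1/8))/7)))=195.99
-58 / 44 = -29 / 22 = -1.32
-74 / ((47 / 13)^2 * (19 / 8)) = -100048 / 41971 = -2.38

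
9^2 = 81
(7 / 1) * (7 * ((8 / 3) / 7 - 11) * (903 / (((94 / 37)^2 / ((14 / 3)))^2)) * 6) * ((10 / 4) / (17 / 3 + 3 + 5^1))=-215745814597145 / 800267684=-269592.06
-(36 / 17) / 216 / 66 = -1 / 6732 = -0.00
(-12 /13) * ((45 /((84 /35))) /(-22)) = 225 /286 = 0.79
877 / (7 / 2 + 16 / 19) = 33326 / 165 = 201.98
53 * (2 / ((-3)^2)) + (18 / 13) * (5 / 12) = 2891 / 234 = 12.35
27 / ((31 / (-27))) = -729 / 31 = -23.52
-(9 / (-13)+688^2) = -6153463 / 13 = -473343.31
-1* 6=-6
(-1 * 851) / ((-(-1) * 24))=-851 / 24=-35.46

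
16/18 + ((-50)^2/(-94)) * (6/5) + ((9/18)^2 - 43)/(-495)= -30.94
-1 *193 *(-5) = 965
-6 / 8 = -3 / 4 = -0.75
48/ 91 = 0.53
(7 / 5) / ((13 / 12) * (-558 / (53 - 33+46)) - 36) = -308 / 9935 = -0.03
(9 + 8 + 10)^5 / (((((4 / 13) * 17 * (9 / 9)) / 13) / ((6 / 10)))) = 7274895849 / 340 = 21396752.50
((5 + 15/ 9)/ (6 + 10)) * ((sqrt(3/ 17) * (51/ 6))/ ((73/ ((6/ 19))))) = 5 * sqrt(51)/ 5548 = 0.01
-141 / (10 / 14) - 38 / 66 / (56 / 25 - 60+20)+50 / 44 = -30567649 / 155760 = -196.25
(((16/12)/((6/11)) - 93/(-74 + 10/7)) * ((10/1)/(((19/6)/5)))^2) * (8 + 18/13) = 5195675000/596011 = 8717.41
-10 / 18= -5 / 9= -0.56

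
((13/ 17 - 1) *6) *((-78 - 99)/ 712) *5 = 2655/ 1513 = 1.75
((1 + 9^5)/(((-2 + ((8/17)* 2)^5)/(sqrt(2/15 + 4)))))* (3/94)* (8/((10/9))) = -10061106702* sqrt(930)/14030581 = -21868.13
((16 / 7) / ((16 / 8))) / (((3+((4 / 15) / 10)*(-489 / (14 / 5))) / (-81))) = 1620 / 29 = 55.86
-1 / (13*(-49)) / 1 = 1 / 637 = 0.00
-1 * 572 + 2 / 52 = -571.96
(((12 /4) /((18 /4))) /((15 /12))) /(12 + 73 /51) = 136 /3425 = 0.04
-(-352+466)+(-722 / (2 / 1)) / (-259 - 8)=-30077 / 267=-112.65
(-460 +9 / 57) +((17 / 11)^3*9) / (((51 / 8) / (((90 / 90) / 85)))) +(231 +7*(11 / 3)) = -77048299 / 379335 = -203.11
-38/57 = -2/3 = -0.67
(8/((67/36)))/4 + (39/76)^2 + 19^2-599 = -91586317/386992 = -236.66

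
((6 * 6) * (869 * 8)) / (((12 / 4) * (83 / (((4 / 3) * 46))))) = 61646.65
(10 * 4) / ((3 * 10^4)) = 1 / 750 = 0.00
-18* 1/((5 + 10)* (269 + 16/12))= -18/4055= -0.00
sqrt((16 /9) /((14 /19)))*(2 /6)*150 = 100*sqrt(266) /21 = 77.66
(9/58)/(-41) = -9/2378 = -0.00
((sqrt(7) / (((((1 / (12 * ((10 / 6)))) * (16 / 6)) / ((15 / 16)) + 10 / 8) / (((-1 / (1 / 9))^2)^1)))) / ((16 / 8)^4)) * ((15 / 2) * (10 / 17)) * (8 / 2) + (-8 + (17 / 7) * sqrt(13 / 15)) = -8 + 17 * sqrt(195) / 105 + 1366875 * sqrt(7) / 21301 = 164.04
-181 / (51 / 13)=-2353 / 51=-46.14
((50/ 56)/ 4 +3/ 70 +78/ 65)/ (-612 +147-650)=-821/ 624400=-0.00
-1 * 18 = -18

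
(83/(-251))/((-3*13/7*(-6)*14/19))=-1577/117468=-0.01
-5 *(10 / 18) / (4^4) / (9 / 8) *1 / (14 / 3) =-25 / 12096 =-0.00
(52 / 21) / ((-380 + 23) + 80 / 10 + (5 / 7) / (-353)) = -4589 / 646788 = -0.01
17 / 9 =1.89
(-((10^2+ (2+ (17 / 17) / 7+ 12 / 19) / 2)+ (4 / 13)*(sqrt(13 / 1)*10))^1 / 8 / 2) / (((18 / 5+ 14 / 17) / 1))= -1.59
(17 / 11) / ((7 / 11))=17 / 7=2.43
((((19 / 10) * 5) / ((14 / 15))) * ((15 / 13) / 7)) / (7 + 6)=0.13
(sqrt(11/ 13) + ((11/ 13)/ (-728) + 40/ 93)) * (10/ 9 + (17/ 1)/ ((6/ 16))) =78905233/ 3960684 + 418 * sqrt(143)/ 117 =62.64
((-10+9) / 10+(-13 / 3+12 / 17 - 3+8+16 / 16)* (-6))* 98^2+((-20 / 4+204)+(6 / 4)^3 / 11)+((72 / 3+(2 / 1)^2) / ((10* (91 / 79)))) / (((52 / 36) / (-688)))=-175250836249 / 1264120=-138634.65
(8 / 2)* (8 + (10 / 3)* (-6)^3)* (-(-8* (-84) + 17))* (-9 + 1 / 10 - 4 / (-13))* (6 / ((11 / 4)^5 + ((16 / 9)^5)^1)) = -30584598681452544 / 52918211615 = -577959.79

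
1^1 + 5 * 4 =21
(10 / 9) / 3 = 10 / 27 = 0.37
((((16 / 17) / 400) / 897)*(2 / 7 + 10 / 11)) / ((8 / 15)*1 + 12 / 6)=2 / 1616615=0.00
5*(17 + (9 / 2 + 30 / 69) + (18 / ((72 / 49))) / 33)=338605 / 3036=111.53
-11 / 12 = -0.92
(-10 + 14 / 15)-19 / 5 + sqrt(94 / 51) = -193 / 15 + sqrt(4794) / 51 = -11.51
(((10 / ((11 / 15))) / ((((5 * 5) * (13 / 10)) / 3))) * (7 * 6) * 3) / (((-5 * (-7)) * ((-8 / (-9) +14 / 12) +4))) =11664 / 15587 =0.75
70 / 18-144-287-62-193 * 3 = -1068.11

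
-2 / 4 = -1 / 2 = -0.50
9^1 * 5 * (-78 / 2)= -1755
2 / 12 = 1 / 6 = 0.17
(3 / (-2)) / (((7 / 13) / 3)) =-117 / 14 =-8.36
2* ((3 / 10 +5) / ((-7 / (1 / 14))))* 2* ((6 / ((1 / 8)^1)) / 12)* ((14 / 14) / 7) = -212 / 1715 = -0.12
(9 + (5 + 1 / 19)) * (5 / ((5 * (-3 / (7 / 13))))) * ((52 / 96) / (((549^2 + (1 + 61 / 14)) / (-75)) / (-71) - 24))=-7740775 / 184717164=-0.04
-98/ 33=-2.97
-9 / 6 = -1.50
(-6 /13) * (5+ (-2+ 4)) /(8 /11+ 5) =-22 /39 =-0.56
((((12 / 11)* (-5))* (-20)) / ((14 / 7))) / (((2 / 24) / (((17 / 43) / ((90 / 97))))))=131920 / 473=278.90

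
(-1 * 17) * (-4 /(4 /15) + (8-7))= 238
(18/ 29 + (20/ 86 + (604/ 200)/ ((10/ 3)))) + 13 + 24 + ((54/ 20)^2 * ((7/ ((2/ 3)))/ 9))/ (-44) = 2116036673/ 54868000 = 38.57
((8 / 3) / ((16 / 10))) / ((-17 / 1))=-5 / 51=-0.10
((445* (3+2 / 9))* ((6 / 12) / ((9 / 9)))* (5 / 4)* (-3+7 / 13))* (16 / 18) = -2064800 / 1053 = -1960.87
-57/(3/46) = -874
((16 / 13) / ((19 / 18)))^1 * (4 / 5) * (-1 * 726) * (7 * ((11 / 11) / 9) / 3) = -216832 / 1235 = -175.57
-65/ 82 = -0.79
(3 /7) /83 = 3 /581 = 0.01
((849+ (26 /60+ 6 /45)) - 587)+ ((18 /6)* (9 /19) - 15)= 141923 /570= 248.99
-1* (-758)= 758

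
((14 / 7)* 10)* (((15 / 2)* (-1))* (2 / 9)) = -100 / 3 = -33.33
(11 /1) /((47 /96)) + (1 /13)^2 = 178511 /7943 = 22.47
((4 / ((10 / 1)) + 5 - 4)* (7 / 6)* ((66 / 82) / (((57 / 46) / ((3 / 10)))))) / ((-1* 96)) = -12397 / 3739200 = -0.00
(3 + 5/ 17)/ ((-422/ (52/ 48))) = -91/ 10761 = -0.01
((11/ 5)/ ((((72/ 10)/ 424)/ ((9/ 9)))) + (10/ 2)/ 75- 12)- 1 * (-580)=31393/ 45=697.62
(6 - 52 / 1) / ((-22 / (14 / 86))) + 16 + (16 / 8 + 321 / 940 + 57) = 33649673 / 444620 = 75.68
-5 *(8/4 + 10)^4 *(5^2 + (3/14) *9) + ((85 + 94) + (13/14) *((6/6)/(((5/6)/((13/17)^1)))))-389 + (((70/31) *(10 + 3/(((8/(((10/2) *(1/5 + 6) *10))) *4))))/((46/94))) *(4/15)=-7107078378679/2545410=-2792115.37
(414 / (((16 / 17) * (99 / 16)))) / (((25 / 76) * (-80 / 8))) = -29716 / 1375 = -21.61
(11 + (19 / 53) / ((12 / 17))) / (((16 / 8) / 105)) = 256165 / 424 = 604.16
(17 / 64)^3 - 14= -3665103 / 262144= -13.98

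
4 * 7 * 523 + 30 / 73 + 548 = 1109046 / 73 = 15192.41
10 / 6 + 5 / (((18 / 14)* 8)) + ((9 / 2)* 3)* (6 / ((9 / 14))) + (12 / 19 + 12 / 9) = 178001 / 1368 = 130.12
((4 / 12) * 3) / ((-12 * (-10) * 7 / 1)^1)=1 / 840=0.00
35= 35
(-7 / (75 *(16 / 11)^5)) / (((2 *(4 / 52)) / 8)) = -14655641 / 19660800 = -0.75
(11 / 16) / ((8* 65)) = 11 / 8320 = 0.00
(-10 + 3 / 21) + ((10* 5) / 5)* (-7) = -559 / 7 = -79.86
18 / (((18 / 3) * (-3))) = -1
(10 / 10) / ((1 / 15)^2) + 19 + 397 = 641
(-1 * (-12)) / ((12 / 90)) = 90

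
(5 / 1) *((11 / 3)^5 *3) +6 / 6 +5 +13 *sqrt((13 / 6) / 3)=13 *sqrt(26) / 6 +805741 / 81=9958.47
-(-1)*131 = 131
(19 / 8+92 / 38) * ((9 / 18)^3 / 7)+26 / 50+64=13748081 / 212800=64.61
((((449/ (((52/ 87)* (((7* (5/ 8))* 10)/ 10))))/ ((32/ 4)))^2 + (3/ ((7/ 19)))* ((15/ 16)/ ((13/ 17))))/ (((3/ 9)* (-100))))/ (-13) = 2338477641/ 2153060000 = 1.09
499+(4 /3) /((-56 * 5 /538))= 52126 /105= 496.44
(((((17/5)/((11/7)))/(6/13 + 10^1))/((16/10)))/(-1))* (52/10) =-1183/1760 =-0.67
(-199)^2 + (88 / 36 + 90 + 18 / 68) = 12146275 / 306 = 39693.71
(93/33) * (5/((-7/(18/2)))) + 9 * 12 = 6921/77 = 89.88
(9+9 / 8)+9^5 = 472473 / 8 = 59059.12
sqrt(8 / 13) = 2 * sqrt(26) / 13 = 0.78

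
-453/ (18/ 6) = -151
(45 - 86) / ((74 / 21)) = -11.64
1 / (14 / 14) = 1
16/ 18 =0.89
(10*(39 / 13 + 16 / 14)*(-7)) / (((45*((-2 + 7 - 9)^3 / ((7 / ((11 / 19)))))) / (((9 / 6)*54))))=34713 / 352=98.62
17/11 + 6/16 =1.92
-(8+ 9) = -17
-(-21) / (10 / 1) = 21 / 10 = 2.10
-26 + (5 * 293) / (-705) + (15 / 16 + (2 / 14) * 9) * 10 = -46159 / 7896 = -5.85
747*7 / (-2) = -5229 / 2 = -2614.50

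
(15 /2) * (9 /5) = 27 /2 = 13.50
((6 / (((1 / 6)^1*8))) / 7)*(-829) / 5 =-7461 / 70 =-106.59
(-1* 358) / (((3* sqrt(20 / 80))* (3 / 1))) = -716 / 9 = -79.56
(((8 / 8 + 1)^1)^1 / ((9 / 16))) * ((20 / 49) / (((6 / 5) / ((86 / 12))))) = 34400 / 3969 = 8.67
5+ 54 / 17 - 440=-431.82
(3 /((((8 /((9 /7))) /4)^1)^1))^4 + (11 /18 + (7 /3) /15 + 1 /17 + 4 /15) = 146216311 /9796080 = 14.93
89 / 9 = 9.89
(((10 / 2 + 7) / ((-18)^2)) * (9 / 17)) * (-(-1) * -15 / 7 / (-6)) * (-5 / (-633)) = 25 / 451962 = 0.00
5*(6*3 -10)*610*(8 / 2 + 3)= 170800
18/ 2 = 9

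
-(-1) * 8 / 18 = 0.44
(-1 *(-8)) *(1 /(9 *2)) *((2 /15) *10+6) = 88 /27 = 3.26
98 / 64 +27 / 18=97 / 32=3.03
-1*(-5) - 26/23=3.87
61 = 61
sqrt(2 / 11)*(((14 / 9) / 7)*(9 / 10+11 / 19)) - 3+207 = 281*sqrt(22) / 9405+204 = 204.14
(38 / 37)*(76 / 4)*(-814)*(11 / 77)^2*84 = -190608 / 7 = -27229.71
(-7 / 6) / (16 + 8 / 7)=-49 / 720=-0.07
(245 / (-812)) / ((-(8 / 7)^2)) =1715 / 7424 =0.23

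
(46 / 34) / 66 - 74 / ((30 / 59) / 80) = -13063049 / 1122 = -11642.65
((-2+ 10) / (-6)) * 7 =-28 / 3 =-9.33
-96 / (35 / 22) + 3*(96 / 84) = -1992 / 35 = -56.91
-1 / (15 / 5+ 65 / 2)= -2 / 71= -0.03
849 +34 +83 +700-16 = 1650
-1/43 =-0.02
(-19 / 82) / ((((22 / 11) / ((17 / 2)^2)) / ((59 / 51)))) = -9.68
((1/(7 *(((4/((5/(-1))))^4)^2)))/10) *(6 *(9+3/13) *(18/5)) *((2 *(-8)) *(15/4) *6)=-284765625/46592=-6111.90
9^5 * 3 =177147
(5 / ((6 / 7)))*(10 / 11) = 175 / 33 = 5.30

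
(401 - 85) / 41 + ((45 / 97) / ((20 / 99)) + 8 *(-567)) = -71999549 / 15908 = -4526.00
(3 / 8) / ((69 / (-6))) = -0.03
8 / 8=1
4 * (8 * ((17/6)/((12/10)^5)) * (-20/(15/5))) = -531250/2187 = -242.91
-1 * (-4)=4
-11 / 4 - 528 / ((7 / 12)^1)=-25421 / 28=-907.89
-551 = -551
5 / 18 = 0.28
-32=-32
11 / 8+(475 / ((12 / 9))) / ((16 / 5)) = 7213 / 64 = 112.70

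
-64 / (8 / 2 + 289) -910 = -266694 / 293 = -910.22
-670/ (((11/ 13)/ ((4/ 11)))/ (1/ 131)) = -34840/ 15851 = -2.20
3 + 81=84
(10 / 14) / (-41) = -5 / 287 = -0.02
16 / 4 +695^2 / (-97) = -482637 / 97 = -4975.64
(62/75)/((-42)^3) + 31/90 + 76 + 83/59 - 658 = -95114207099/163919700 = -580.25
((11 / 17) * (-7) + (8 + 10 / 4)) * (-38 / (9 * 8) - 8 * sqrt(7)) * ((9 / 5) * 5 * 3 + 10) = -30044 * sqrt(7) / 17 - 142709 / 1224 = -4792.41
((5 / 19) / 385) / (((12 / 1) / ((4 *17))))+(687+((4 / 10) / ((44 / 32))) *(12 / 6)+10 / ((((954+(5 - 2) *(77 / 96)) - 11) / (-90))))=455857558204 / 663902085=686.63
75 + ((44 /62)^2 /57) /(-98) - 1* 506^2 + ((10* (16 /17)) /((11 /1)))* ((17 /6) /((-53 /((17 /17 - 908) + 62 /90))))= -3604199670051661 /14083331031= -255919.55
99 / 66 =3 / 2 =1.50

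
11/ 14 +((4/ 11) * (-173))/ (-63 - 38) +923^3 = 12230584105627/ 15554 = 786330468.41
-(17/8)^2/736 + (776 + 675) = 68347615/47104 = 1450.99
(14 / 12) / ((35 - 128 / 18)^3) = 1701 / 31626502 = 0.00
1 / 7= 0.14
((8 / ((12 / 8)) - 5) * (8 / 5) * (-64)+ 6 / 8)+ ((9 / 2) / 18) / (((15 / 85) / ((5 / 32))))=-63671 / 1920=-33.16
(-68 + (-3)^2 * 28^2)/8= 1747/2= 873.50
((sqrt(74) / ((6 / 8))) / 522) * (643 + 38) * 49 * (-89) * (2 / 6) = -1979894 * sqrt(74) / 783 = -21751.84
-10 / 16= -5 / 8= -0.62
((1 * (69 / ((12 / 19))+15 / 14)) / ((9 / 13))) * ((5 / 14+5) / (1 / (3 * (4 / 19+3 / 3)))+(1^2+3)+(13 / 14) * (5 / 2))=26222521 / 6384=4107.54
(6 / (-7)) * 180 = -1080 / 7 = -154.29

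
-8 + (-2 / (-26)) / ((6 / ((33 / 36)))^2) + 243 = 15837241 / 67392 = 235.00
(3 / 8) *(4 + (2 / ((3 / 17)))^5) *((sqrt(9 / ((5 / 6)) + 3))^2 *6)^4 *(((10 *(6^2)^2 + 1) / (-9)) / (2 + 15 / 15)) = -988792084297437576 / 625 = -1582067334875900.12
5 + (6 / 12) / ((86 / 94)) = 477 / 86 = 5.55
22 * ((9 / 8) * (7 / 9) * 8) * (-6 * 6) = -5544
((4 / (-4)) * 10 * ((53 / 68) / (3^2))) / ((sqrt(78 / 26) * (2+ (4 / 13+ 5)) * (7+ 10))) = -689 * sqrt(3) / 296514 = -0.00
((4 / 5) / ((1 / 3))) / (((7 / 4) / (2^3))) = 384 / 35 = 10.97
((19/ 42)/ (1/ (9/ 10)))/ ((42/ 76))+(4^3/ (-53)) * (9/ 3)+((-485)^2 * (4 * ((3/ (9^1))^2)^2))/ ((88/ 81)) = 1526786104/ 142835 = 10689.16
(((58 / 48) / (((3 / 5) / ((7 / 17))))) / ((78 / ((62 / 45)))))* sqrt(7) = 6293* sqrt(7) / 429624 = 0.04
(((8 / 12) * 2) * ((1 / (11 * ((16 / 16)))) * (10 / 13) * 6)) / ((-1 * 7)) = -80 / 1001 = -0.08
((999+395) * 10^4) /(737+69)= 6970000 /403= 17295.29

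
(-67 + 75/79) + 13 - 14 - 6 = -73.05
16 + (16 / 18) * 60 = 208 / 3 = 69.33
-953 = -953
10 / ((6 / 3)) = 5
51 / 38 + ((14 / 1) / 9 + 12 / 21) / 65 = 213937 / 155610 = 1.37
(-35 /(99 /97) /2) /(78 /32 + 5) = -3880 /1683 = -2.31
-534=-534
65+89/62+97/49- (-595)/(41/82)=3823065/3038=1258.42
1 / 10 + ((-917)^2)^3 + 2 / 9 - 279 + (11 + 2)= 53512904476036359299 / 90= 594587827511515103.32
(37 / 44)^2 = 1369 / 1936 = 0.71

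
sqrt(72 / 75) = 2 *sqrt(6) / 5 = 0.98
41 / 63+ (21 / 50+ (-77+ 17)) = -185627 / 3150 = -58.93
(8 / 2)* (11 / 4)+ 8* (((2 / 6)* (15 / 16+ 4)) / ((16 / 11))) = 1925 / 96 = 20.05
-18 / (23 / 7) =-126 / 23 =-5.48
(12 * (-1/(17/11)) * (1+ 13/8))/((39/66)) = -7623/221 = -34.49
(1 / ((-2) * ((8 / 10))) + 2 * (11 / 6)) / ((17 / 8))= 73 / 51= 1.43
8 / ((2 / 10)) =40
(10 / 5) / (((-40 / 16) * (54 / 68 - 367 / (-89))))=-12104 / 74405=-0.16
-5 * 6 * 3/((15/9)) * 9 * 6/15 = -972/5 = -194.40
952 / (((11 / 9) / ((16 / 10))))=68544 / 55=1246.25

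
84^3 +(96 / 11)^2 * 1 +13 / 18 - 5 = 1291065883 / 2178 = 592775.89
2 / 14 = 1 / 7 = 0.14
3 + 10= 13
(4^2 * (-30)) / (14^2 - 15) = -480 / 181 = -2.65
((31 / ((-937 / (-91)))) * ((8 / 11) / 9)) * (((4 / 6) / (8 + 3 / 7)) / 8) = 39494 / 16419051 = 0.00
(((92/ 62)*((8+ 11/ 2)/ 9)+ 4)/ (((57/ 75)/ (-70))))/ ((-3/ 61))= 20602750/ 1767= 11659.73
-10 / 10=-1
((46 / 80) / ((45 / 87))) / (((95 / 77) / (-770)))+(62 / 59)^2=-13744201483 / 19841700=-692.69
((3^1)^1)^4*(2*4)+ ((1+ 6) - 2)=653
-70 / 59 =-1.19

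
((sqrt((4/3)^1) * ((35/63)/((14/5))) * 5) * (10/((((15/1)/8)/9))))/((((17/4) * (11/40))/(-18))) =-846.84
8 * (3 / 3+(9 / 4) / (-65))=502 / 65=7.72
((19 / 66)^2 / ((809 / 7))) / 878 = 2527 / 3094075512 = 0.00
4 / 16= 1 / 4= 0.25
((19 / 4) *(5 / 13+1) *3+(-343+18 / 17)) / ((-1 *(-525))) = -142417 / 232050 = -0.61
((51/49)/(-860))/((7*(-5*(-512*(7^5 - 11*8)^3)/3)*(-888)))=0.00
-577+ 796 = 219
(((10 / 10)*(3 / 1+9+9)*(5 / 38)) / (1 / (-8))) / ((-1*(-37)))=-0.60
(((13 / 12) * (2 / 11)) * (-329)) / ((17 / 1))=-4277 / 1122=-3.81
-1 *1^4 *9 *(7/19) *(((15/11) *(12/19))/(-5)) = 2268/3971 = 0.57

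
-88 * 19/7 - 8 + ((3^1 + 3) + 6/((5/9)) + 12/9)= -24016/105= -228.72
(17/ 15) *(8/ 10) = 68/ 75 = 0.91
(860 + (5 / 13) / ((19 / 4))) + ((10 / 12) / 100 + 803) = 49293967 / 29640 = 1663.09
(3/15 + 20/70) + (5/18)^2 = 6383/11340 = 0.56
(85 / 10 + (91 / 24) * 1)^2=87025 / 576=151.09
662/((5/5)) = 662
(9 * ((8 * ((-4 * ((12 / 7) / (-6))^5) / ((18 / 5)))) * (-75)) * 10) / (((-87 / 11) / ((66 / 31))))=464640000 / 15109493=30.75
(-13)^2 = 169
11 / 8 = 1.38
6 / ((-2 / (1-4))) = 9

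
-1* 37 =-37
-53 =-53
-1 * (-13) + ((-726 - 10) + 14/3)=-2155/3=-718.33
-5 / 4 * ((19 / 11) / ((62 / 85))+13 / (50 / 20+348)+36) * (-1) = 91803995 / 1912328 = 48.01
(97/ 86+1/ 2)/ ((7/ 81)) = 810/ 43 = 18.84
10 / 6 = 5 / 3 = 1.67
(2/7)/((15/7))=2/15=0.13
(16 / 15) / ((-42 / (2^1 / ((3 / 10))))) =-32 / 189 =-0.17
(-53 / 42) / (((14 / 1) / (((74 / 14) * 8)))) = -3922 / 1029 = -3.81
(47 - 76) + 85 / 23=-582 / 23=-25.30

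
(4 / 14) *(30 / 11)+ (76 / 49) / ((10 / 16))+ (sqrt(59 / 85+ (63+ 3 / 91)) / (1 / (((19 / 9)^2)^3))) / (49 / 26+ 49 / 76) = 8788 / 2695+ 3575486956 *sqrt(3812805815) / 790202280105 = 282.66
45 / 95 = 9 / 19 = 0.47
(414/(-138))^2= 9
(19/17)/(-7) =-19/119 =-0.16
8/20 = 2/5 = 0.40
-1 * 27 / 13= -27 / 13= -2.08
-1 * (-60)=60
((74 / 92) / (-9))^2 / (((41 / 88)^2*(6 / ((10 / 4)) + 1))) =13251920 / 1224495873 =0.01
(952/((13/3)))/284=714/923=0.77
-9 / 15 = -3 / 5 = -0.60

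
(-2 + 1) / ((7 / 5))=-5 / 7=-0.71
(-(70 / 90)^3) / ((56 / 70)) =-1715 / 2916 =-0.59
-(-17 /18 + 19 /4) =-137 /36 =-3.81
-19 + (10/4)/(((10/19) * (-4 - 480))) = -36803/1936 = -19.01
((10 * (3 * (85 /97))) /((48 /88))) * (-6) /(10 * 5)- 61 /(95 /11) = -118382 /9215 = -12.85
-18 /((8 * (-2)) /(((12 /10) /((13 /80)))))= 108 /13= 8.31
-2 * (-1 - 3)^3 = 128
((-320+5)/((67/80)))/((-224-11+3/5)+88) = 10500/4087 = 2.57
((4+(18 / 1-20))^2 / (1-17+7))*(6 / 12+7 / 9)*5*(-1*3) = 8.52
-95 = -95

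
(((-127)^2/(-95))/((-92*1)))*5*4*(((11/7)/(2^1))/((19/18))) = 1596771/58121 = 27.47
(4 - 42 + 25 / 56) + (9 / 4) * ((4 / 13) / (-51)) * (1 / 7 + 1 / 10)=-136707 / 3640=-37.56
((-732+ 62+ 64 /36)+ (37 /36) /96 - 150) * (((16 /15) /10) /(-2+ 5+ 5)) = -2827739 /259200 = -10.91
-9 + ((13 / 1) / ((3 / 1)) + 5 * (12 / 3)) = 46 / 3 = 15.33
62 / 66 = 31 / 33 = 0.94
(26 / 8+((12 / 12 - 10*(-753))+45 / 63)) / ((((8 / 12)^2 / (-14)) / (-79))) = 150006069 / 8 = 18750758.62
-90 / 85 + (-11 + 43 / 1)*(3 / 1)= 1614 / 17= 94.94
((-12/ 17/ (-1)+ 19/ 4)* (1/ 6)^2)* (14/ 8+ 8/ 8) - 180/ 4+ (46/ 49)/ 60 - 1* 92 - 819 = -955.57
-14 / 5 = -2.80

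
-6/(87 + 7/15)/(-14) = 45/9184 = 0.00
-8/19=-0.42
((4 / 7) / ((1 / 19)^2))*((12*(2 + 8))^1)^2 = 20793600 / 7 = 2970514.29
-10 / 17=-0.59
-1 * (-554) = 554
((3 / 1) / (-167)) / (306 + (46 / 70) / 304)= -31920 / 543729121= -0.00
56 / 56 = 1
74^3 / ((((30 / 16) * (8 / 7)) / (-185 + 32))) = -144664968 / 5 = -28932993.60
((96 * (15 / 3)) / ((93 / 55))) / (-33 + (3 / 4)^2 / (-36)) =-563200 / 65503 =-8.60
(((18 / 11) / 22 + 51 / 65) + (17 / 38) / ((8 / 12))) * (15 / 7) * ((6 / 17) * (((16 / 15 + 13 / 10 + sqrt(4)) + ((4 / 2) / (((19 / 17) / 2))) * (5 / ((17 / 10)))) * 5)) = 255949227 / 2970308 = 86.17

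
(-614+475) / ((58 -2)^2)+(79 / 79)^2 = 2997 / 3136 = 0.96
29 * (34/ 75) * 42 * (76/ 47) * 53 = 55602512/ 1175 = 47321.29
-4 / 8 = -1 / 2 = -0.50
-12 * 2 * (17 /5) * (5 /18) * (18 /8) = -51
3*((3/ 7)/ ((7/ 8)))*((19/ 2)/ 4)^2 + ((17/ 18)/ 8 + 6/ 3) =73427/ 7056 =10.41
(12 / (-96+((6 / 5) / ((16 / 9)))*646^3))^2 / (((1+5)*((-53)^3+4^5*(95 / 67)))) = -13400 / 2725631027209431668260413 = -0.00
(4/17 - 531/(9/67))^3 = -303423807254373/4913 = -61759374568.36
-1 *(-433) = 433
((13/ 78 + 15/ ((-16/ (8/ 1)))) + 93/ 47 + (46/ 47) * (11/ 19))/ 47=-12827/ 125913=-0.10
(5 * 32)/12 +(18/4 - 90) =-72.17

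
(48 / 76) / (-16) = -3 / 76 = -0.04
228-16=212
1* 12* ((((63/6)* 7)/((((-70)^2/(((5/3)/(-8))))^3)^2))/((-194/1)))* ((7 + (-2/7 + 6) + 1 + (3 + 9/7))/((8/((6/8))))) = -0.00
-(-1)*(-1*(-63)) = 63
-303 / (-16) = 303 / 16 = 18.94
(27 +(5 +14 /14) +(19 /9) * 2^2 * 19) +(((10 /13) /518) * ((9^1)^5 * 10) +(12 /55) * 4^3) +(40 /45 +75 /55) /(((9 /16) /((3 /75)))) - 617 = 35058473986 /74999925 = 467.45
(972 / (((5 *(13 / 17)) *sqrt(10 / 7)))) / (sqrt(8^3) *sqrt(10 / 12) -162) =-59049 *sqrt(70) / 370175 -1944 *sqrt(42) / 74035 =-1.50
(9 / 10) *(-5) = -9 / 2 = -4.50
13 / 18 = 0.72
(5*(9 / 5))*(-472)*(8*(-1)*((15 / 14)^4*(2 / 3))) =71685000 / 2401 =29856.31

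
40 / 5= 8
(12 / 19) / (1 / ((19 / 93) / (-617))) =-4 / 19127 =-0.00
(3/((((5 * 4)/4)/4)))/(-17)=-12/85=-0.14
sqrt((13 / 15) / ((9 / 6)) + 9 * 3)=sqrt(6205) / 15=5.25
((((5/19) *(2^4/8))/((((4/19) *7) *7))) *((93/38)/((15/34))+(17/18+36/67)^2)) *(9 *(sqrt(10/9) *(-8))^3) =-684709009280 *sqrt(10)/1015559937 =-2132.07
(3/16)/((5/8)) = 0.30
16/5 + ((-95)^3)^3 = -3151247048623046859/5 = -630249409724609371.80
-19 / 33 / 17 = -19 / 561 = -0.03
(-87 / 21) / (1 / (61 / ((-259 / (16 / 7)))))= 28304 / 12691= 2.23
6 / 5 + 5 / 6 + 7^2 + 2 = 1591 / 30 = 53.03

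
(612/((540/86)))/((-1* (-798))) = 731/5985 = 0.12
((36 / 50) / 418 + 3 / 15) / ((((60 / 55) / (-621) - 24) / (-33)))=3599937 / 12979850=0.28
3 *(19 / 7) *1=57 / 7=8.14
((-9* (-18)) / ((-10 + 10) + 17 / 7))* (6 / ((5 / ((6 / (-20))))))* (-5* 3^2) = 91854 / 85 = 1080.64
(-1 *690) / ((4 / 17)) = -2932.50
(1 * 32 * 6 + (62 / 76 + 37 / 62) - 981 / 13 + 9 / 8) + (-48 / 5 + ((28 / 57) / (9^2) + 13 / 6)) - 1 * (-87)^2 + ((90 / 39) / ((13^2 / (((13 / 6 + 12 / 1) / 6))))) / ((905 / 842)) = -16977472808635361 / 2276618137560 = -7457.32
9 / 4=2.25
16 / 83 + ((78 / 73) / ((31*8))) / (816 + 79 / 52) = 1539280369 / 7984798619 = 0.19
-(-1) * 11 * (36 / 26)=198 / 13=15.23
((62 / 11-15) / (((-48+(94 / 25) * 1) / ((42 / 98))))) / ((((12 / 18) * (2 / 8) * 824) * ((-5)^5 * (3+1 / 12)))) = -27 / 393874250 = -0.00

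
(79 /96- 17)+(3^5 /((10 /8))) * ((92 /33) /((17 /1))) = 1409513 /89760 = 15.70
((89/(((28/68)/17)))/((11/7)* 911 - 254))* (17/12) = 437257/98916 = 4.42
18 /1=18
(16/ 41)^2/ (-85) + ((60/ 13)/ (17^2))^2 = -182298032/ 118636986845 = -0.00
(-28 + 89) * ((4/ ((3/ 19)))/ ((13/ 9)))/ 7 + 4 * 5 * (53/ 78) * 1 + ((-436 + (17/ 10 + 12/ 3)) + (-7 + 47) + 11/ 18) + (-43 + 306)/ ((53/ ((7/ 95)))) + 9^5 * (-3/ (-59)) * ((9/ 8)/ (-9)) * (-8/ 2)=622034229961/ 486592470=1278.35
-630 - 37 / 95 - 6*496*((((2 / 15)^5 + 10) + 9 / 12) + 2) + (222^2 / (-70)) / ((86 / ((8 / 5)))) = -55860273579811 / 1447621875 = -38587.61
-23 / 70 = -0.33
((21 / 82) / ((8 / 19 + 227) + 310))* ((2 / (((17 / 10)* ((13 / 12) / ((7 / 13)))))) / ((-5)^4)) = 67032 / 150348040375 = 0.00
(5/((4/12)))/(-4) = -15/4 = -3.75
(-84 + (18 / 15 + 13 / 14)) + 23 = -4121 / 70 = -58.87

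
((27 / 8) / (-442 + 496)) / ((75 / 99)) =33 / 400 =0.08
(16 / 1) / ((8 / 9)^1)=18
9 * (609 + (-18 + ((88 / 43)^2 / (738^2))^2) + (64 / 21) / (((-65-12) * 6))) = 20190667901638034782565 / 3795994221993726291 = 5318.94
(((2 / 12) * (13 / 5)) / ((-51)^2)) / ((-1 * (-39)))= 1 / 234090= 0.00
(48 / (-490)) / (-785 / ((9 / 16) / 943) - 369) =216 / 2902613245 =0.00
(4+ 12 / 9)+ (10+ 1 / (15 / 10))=16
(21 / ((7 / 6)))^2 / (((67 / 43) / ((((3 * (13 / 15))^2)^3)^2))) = 324588921926405292 / 16357421875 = 19843525.73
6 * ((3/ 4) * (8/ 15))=2.40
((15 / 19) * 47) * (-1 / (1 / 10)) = -7050 / 19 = -371.05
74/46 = 37/23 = 1.61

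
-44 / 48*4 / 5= -11 / 15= -0.73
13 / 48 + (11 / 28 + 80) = 27103 / 336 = 80.66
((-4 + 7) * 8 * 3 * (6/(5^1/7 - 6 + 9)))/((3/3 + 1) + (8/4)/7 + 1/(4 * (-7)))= 672/13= 51.69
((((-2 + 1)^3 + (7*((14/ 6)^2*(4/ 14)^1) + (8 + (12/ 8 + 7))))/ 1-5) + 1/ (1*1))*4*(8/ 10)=71.64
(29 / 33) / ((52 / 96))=232 / 143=1.62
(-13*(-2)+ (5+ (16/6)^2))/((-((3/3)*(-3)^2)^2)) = -343/729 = -0.47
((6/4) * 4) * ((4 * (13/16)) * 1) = 19.50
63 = 63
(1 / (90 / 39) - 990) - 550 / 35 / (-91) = -18907319 / 19110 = -989.39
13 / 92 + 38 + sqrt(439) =sqrt(439) + 3509 / 92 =59.09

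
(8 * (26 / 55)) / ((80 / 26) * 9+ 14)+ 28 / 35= 0.89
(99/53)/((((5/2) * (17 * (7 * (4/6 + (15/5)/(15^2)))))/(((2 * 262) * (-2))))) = -1037520/107219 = -9.68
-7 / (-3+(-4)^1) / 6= 1 / 6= 0.17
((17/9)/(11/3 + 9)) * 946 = 141.07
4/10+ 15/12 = 33/20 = 1.65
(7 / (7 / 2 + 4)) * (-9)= -42 / 5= -8.40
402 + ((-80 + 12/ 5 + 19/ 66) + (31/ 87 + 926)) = 3990831/ 3190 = 1251.04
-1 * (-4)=4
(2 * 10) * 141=2820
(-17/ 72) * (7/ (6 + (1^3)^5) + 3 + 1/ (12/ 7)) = -1.08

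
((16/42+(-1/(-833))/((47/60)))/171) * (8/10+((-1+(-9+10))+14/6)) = 44924/6409935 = 0.01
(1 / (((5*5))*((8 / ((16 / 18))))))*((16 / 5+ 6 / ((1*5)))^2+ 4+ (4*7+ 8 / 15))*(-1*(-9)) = 3892 / 1875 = 2.08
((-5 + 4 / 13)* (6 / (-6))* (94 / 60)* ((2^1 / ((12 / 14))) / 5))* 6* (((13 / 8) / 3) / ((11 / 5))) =20069 / 3960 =5.07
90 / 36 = 5 / 2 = 2.50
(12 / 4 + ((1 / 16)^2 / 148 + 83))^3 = 34594001165235857409 / 54388244611072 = 636056.59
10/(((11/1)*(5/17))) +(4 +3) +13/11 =124/11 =11.27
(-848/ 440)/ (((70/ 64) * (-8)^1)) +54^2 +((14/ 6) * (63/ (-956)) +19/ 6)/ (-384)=6182444971963/ 2120025600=2916.21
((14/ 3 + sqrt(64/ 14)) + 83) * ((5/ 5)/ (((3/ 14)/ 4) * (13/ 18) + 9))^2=1.10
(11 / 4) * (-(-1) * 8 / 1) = 22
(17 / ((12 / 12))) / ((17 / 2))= 2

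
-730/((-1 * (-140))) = -5.21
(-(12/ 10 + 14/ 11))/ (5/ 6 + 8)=-816/ 2915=-0.28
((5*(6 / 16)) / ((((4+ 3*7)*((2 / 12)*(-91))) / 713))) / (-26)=6417 / 47320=0.14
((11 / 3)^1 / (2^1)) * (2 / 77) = 1 / 21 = 0.05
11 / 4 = 2.75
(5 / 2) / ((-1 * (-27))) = 5 / 54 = 0.09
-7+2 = -5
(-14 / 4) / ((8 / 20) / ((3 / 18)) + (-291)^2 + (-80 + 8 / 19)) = -665 / 16074726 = -0.00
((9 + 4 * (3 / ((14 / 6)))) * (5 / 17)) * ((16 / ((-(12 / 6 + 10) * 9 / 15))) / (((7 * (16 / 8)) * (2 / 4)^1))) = -1100 / 833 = -1.32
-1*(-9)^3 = 729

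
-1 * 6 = -6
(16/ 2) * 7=56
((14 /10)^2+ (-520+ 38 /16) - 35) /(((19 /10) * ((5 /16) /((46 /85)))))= -20264472 /40375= -501.91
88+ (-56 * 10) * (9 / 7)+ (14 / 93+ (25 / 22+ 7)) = -1276117 / 2046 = -623.71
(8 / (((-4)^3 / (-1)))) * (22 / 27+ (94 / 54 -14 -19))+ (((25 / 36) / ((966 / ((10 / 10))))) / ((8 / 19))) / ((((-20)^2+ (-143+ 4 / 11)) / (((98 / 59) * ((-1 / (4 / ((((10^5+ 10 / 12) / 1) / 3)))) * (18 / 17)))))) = -46362129337 / 11879243136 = -3.90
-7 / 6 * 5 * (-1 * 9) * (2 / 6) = 35 / 2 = 17.50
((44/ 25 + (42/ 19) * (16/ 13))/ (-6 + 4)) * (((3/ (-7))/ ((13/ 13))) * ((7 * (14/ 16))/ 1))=5.88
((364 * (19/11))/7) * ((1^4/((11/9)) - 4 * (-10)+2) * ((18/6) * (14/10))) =9772308/605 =16152.58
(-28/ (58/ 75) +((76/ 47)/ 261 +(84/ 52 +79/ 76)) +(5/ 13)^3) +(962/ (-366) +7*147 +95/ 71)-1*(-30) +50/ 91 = 63634801037268593/ 62096659551108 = 1024.77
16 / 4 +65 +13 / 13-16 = 54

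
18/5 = 3.60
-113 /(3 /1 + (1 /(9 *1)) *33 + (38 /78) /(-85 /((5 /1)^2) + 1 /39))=-223062 /12875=-17.33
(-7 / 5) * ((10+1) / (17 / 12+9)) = -924 / 625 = -1.48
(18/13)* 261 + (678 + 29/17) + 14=233175/221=1055.09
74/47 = 1.57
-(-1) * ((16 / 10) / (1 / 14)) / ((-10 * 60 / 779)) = -10906 / 375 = -29.08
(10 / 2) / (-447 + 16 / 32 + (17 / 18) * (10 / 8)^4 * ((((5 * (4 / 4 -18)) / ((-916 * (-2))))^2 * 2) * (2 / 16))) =-309309603840 / 27621270857287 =-0.01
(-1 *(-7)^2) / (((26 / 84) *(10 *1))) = -1029 / 65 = -15.83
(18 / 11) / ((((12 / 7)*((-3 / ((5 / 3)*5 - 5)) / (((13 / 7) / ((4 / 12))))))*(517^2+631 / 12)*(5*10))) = -78 / 176445445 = -0.00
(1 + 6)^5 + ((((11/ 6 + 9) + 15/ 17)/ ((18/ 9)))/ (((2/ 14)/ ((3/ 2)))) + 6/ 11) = 25236103/ 1496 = 16869.05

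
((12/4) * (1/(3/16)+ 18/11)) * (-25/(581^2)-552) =-11541.82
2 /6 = 1 /3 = 0.33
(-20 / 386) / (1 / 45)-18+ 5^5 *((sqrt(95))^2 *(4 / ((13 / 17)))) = 3896136488 / 2509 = 1552864.28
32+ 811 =843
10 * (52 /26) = 20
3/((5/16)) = 48/5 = 9.60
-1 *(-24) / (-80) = -3 / 10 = -0.30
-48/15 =-16/5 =-3.20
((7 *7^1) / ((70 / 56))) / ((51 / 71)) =13916 / 255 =54.57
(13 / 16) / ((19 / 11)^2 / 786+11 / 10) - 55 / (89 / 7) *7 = -849345475 / 28747712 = -29.54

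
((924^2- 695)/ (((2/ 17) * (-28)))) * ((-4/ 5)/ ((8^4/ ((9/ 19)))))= 6869547/ 286720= 23.96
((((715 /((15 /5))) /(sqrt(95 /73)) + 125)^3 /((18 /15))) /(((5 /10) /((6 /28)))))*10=26107843750 /399 + 55339248250*sqrt(6935) /68229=132977302.09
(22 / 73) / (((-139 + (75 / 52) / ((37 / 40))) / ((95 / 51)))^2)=45936726550 / 829820936605113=0.00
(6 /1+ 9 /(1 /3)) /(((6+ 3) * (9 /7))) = 77 /27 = 2.85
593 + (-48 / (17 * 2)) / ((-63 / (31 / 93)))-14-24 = 594413 / 1071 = 555.01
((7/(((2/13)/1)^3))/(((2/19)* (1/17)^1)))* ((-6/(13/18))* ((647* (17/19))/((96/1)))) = -1990808001/128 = -15553187.51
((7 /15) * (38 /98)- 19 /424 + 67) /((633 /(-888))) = -110589337 /1174215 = -94.18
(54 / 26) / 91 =0.02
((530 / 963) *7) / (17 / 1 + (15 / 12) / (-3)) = 14840 / 63879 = 0.23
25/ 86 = 0.29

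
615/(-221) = -615/221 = -2.78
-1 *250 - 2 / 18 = -2251 / 9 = -250.11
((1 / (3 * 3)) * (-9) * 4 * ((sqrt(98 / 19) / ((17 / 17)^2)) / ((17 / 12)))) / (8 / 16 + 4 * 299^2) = -224 * sqrt(38) / 77004169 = -0.00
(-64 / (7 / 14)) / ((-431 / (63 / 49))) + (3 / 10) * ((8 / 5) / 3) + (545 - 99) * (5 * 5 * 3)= 2523007118 / 75425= 33450.54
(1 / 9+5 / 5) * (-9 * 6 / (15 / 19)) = -76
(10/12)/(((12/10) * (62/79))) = 1975/2232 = 0.88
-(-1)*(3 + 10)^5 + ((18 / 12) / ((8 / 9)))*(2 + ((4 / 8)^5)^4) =6229319483419 / 16777216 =371296.38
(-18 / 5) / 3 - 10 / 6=-43 / 15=-2.87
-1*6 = -6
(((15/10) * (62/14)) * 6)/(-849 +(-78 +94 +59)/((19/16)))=-0.05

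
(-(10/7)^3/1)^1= -1000/343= -2.92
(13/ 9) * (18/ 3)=26/ 3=8.67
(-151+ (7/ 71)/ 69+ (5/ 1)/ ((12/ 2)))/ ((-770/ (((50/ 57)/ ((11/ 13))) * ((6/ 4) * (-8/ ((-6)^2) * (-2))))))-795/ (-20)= 113202020557/ 2838225852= 39.88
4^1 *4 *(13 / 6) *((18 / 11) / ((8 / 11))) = 78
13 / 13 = 1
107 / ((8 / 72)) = 963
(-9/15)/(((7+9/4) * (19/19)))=-12/185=-0.06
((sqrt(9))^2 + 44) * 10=530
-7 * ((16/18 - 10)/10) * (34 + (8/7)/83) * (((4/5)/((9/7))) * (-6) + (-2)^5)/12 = -108572428/168075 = -645.98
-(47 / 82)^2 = -2209 / 6724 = -0.33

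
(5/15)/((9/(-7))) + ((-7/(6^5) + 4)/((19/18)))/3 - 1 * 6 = -123031/24624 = -5.00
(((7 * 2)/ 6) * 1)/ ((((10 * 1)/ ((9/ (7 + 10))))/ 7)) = 147/ 170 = 0.86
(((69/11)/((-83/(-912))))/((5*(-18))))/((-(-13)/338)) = -90896/4565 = -19.91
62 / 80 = 31 / 40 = 0.78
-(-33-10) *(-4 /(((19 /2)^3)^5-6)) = -5636096 /15181127029874601691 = -0.00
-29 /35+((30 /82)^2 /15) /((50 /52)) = -48203 /58835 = -0.82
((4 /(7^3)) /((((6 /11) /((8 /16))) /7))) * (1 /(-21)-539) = -124520 /3087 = -40.34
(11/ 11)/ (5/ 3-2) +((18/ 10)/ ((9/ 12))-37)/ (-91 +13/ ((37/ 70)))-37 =-484999/ 12285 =-39.48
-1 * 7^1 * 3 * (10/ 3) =-70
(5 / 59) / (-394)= -5 / 23246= -0.00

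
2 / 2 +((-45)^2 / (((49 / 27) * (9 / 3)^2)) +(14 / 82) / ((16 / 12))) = 125.11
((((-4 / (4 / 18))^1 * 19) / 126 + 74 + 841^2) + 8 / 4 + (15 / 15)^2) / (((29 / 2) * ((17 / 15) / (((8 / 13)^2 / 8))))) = 1188356880 / 583219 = 2037.58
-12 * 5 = -60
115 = 115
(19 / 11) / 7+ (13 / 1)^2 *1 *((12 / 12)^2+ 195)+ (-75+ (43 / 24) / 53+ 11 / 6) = 3237158299 / 97944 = 33051.11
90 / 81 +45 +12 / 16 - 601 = -19949 / 36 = -554.14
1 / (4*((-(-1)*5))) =1 / 20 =0.05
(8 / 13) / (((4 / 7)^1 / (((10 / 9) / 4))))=0.30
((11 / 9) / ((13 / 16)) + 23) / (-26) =-2867 / 3042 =-0.94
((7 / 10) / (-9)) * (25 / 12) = -35 / 216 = -0.16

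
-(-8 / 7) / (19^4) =8 / 912247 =0.00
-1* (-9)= 9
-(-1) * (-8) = -8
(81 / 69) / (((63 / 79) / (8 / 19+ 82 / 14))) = 197895 / 21413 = 9.24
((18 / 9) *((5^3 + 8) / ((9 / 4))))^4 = 1281641353216 / 6561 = 195342379.70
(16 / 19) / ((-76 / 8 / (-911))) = 29152 / 361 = 80.75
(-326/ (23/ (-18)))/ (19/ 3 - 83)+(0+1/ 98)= -3.32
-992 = -992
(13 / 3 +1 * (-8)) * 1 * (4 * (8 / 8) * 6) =-88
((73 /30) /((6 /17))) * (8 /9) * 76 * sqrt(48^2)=3018112 /135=22356.39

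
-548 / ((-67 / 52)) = 28496 / 67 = 425.31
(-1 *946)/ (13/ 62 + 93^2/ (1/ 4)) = -58652/ 2144965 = -0.03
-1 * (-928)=928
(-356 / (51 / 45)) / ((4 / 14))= -18690 / 17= -1099.41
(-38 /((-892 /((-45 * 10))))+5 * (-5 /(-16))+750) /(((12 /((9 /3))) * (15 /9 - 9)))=-7839525 /313984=-24.97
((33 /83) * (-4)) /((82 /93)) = -6138 /3403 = -1.80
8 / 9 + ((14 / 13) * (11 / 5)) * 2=3292 / 585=5.63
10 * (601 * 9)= 54090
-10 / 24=-5 / 12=-0.42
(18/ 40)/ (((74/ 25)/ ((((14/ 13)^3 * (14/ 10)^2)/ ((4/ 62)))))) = 4689153/ 812890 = 5.77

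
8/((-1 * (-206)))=0.04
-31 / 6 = -5.17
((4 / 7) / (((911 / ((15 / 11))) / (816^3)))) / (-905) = -6520061952 / 12696607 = -513.53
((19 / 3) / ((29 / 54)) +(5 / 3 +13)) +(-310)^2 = 8363002 / 87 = 96126.46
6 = 6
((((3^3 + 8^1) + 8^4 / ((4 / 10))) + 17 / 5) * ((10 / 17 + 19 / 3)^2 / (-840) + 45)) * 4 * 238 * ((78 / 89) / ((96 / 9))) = 4100154883396 / 113475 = 36132671.37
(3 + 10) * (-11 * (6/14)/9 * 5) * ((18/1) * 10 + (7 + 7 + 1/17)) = -2358785/357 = -6607.24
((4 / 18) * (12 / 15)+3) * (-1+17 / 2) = 143 / 6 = 23.83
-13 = -13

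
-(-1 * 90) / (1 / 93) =8370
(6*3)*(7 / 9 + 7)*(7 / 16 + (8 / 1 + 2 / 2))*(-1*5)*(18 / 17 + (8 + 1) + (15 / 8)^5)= -489198176775 / 2228224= -219546.23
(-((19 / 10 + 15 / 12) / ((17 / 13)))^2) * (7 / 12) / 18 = -173901 / 924800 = -0.19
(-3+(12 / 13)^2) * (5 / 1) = -1815 / 169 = -10.74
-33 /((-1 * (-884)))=-33 /884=-0.04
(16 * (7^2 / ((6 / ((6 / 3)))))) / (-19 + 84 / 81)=-7056 / 485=-14.55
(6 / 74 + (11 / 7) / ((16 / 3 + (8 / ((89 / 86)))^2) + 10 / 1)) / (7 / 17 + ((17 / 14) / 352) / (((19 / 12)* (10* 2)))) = 2436396700320 / 9837347160571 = 0.25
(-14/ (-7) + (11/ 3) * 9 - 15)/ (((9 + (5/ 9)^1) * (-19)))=-90/ 817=-0.11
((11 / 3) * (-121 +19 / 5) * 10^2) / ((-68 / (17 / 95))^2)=-3223 / 10830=-0.30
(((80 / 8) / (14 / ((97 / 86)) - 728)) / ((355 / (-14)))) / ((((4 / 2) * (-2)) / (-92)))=2231 / 176009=0.01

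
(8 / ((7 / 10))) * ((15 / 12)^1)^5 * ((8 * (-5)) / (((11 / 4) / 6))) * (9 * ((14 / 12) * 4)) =-1406250 / 11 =-127840.91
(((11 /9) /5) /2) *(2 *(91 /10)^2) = 91091 /4500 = 20.24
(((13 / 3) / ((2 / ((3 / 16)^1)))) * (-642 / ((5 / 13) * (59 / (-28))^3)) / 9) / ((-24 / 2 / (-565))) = 700878997 / 1848411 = 379.18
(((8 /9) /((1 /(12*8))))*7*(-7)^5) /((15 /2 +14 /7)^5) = -963780608 /7428297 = -129.74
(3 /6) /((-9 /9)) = -1 /2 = -0.50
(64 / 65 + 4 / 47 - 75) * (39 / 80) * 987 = -14228991 / 400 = -35572.48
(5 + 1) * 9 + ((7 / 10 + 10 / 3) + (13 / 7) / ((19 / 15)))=237403 / 3990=59.50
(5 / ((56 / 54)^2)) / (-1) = -3645 / 784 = -4.65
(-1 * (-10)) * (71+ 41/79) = 56500/79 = 715.19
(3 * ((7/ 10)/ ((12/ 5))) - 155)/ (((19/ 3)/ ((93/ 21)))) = -114669/ 1064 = -107.77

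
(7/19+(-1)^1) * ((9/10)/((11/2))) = -108/1045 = -0.10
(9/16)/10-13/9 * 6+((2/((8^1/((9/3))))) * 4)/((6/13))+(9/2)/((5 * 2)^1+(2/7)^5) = -827063/498080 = -1.66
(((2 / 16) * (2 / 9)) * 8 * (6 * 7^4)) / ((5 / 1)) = 9604 / 15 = 640.27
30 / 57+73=1397 / 19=73.53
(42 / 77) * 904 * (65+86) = 819024 / 11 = 74456.73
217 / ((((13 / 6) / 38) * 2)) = 24738 / 13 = 1902.92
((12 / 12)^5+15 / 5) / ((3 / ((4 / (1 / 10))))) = 160 / 3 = 53.33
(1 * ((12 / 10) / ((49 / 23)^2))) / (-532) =-1587 / 3193330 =-0.00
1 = 1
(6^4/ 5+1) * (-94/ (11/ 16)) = -1956704/ 55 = -35576.44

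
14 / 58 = 7 / 29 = 0.24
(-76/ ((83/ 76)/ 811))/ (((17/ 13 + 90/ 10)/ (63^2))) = -120848842296/ 5561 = -21731494.75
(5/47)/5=1/47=0.02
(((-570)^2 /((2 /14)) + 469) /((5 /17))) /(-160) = -38671073 /800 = -48338.84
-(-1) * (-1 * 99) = -99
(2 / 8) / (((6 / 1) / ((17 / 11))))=17 / 264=0.06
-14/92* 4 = -14/23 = -0.61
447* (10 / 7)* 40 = 178800 / 7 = 25542.86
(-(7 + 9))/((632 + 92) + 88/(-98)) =-98/4429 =-0.02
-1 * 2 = -2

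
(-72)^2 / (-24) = -216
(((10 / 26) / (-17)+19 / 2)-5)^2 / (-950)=-3916441 / 185595800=-0.02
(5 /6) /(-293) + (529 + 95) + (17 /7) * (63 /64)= 35238071 /56256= 626.39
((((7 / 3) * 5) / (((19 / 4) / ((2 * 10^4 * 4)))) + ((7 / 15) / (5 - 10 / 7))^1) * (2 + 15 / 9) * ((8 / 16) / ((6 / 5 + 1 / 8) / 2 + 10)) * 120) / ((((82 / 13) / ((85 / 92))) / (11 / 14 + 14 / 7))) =25282416812796 / 15283201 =1654261.88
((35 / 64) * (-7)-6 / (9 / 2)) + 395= 74849 / 192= 389.84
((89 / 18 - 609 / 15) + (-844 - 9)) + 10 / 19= -1518701 / 1710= -888.13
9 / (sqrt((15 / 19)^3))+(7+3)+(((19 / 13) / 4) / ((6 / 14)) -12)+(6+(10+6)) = 19 * sqrt(285) / 25+3253 / 156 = 33.68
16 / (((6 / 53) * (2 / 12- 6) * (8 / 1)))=-106 / 35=-3.03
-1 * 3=-3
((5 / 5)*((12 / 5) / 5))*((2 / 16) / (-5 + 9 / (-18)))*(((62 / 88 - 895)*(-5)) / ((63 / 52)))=-511537 / 12705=-40.26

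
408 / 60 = 34 / 5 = 6.80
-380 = -380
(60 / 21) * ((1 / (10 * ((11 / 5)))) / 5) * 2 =0.05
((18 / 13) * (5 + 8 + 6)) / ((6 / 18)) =1026 / 13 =78.92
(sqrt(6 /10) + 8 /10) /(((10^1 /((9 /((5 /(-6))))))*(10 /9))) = -486 /625 - 243*sqrt(15) /1250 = -1.53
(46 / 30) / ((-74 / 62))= -713 / 555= -1.28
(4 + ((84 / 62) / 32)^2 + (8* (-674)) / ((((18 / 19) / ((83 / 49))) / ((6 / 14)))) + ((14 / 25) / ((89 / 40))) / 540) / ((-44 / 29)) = 606826546826592319 / 223050873830400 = 2720.57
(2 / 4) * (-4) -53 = -55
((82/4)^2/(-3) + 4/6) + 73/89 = -148021/1068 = -138.60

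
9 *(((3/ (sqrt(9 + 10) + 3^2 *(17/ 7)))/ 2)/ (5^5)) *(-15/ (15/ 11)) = -318087/ 140487500 + 14553 *sqrt(19)/ 140487500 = -0.00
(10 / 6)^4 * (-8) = -5000 / 81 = -61.73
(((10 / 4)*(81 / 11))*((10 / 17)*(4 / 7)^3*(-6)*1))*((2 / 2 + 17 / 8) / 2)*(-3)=3645000 / 64141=56.83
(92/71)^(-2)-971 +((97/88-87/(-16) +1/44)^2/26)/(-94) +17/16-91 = -350953830561/330976256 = -1060.36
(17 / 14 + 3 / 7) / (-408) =-23 / 5712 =-0.00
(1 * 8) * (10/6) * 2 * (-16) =-1280/3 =-426.67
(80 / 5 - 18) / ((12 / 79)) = -79 / 6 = -13.17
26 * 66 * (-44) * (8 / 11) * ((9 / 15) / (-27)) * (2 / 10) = 18304 / 75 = 244.05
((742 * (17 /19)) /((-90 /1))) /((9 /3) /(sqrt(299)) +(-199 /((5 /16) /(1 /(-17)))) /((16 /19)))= -0.17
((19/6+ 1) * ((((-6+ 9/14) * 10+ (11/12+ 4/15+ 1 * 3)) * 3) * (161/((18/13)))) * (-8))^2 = 961668786316225/2916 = 329790393112.56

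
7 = 7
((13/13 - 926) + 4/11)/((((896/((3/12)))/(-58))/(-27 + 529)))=10576387/1408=7511.64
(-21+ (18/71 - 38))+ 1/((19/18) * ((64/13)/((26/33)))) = -13911827/237424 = -58.59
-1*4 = -4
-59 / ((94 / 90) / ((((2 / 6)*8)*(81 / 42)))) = -95580 / 329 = -290.52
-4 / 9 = -0.44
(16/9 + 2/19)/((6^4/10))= 805/55404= 0.01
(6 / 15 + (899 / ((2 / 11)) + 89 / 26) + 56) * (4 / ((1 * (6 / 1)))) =216854 / 65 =3336.22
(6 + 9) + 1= 16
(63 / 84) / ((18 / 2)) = 1 / 12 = 0.08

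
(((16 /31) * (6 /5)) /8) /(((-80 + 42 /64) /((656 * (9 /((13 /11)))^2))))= -2468911104 /66509105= -37.12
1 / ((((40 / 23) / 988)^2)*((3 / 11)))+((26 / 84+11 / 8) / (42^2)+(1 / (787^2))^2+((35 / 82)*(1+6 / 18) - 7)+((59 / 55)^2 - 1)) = 16685327376529126681711037723 / 14099899841707578544800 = 1183364.96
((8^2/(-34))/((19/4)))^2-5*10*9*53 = -2488230266/104329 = -23849.84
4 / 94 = 2 / 47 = 0.04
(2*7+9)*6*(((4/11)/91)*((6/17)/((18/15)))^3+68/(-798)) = -156784468/13348621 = -11.75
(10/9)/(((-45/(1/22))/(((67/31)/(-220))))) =67/6076620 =0.00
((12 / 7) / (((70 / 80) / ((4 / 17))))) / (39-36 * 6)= -128 / 49147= -0.00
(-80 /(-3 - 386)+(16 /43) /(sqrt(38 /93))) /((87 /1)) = 80 /33843+8 * sqrt(3534) /71079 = 0.01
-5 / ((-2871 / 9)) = 5 / 319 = 0.02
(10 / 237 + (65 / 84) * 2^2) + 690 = 383305 / 553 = 693.14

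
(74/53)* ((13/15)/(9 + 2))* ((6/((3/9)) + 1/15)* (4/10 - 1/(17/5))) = 260702/1238875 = 0.21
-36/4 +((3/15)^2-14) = -574/25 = -22.96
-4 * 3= -12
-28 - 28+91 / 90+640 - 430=13951 / 90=155.01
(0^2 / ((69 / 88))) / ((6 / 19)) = 0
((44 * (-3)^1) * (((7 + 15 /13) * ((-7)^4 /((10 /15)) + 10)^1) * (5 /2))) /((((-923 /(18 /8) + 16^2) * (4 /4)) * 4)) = 568486215 /36088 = 15752.78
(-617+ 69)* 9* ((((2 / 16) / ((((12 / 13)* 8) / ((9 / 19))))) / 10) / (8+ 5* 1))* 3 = -11097 / 12160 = -0.91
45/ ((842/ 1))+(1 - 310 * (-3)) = 783947/ 842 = 931.05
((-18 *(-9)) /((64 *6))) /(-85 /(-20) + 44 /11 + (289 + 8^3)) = 9 /17264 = 0.00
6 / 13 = 0.46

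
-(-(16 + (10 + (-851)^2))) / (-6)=-241409 / 2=-120704.50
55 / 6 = 9.17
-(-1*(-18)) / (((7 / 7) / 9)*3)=-54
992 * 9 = 8928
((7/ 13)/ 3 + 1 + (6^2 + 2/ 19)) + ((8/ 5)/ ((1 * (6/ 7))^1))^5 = 11244298396/ 187565625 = 59.95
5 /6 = 0.83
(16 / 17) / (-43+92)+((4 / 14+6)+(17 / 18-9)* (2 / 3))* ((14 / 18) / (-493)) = 104275 / 5870151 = 0.02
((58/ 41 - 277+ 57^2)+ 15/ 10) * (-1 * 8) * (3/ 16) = -731829/ 164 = -4462.37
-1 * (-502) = 502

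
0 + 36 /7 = 36 /7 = 5.14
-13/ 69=-0.19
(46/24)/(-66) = -0.03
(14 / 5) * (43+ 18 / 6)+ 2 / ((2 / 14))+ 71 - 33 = 904 / 5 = 180.80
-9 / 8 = -1.12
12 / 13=0.92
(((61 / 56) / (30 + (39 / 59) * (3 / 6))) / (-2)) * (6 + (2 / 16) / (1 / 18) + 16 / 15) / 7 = -2011841 / 84178080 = -0.02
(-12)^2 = 144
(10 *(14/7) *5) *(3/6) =50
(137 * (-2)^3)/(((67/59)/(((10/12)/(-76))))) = 40415/3819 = 10.58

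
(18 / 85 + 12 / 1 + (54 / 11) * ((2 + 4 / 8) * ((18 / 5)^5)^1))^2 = 754707384096837444 / 13659765625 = 55250390.44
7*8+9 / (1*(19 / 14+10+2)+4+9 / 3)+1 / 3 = 16181 / 285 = 56.78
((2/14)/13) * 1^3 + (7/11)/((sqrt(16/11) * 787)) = 0.01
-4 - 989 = -993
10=10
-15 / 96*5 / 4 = -25 / 128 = -0.20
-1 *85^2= -7225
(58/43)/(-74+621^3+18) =58/10297769215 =0.00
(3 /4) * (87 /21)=87 /28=3.11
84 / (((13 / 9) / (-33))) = -24948 / 13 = -1919.08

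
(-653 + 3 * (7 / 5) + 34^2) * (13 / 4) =8242 / 5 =1648.40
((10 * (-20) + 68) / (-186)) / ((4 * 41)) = 0.00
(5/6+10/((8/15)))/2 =235/24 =9.79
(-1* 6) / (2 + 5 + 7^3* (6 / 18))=-9 / 182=-0.05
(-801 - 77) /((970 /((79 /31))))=-34681 /15035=-2.31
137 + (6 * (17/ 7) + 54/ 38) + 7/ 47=957287/ 6251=153.14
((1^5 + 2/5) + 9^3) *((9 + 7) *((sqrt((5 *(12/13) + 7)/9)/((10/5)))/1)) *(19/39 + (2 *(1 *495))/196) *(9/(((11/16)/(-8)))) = -3598051328 *sqrt(1963)/41405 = -3850123.99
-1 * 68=-68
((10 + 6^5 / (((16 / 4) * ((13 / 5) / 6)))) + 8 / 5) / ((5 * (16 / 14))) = 1023239 / 1300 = 787.11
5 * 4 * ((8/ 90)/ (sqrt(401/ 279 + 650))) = 16 * sqrt(5634281)/ 545253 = 0.07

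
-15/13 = -1.15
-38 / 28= -19 / 14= -1.36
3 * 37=111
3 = 3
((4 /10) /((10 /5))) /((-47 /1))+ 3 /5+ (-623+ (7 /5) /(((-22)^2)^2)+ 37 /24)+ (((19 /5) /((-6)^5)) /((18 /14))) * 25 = -149499416687969 /240789399840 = -620.87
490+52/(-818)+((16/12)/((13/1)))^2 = 489.95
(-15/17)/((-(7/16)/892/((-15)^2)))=48168000/119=404773.11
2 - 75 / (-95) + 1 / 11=602 / 209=2.88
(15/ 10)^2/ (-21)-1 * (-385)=10777/ 28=384.89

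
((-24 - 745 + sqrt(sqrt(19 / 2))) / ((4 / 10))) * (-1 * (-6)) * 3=-34605 + 45 * 19^(1 / 4) * 2^(3 / 4) / 2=-34526.00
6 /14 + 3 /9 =16 /21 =0.76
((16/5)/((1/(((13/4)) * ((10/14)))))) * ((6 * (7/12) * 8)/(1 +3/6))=138.67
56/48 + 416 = 2503/6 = 417.17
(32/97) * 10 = 320/97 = 3.30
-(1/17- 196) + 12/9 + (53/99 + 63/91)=4343029/21879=198.50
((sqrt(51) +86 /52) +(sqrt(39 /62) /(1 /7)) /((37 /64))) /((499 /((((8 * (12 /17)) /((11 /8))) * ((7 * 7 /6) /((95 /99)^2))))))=120149568 /995267975 +5588352 * sqrt(51) /76559075 +1251790848 * sqrt(2418) /87813259025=1.34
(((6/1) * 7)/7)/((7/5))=4.29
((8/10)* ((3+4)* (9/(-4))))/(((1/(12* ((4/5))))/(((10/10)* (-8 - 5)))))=39312/25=1572.48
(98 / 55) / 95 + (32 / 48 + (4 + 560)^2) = 4986165544 / 15675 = 318096.69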